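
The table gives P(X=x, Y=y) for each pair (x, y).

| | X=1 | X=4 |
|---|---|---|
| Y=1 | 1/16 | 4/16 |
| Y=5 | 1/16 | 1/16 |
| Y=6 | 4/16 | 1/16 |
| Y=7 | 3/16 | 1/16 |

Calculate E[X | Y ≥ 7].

7/4

P(Y ≥ 7) = 1/4.
Σ X·P over the event = 1·(3/16) + 4·(1/16) = 7/16.
E[X | Y ≥ 7] = (7/16) / (1/4) = 7/4.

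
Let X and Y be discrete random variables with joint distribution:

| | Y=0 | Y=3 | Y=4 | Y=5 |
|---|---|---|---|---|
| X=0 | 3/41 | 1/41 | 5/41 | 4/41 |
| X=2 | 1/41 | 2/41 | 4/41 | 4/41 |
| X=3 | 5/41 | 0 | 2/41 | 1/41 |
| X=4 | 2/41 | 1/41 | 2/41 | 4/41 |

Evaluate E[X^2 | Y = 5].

P(Y = 5) = 13/41.
Σ X^2·P over the event = 0·(4/41) + 4·(4/41) + 9·(1/41) + 16·(4/41) = 89/41.
E[X^2 | Y = 5] = (89/41) / (13/41) = 89/13.

89/13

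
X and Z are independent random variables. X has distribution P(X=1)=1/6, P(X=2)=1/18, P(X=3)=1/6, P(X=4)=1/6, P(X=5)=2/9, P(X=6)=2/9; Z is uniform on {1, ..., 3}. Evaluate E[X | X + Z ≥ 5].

47/10

P(X + Z ≥ 5) = 20/27.
Summing X·P(x,y) over outcomes with X + Z ≥ 5 gives 94/27.
E[X | X + Z ≥ 5] = (94/27) / (20/27) = 47/10.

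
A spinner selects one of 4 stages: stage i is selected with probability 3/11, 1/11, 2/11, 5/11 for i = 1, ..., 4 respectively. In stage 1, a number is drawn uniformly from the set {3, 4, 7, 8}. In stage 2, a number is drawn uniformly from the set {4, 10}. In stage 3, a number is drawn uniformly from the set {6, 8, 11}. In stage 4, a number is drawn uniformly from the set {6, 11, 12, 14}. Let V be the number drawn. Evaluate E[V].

E[V | stage 1] = (3+4+7+8)/4 = 11/2.
E[V | stage 2] = (4+10)/2 = 7.
E[V | stage 3] = (6+8+11)/3 = 25/3.
E[V | stage 4] = (6+11+12+14)/4 = 43/4.
By the law of total expectation,
E[V] = (3/11)·(11/2) + (1/11)·(7) + (2/11)·(25/3) + (5/11)·(43/4) = 1127/132.

1127/132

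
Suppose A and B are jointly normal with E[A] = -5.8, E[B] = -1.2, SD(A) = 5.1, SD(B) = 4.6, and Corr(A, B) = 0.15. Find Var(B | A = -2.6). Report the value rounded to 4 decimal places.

20.6839

The conditional variance in a bivariate normal is σ_B²(1 − ρ²), independent of x.
Var(B | A=-2.6) = (4.6)²·(1 − (0.15)²) = 21.16·0.9775 = 20.6839.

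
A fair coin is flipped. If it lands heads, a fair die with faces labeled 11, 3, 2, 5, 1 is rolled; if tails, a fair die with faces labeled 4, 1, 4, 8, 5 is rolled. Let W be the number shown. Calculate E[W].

22/5

E[W | heads] = (11+3+2+5+1)/5 = 22/5.
E[W | tails] = (4+1+4+8+5)/5 = 22/5.
E[W] = (1/2)·(22/5) + (1/2)·(22/5) = 22/5.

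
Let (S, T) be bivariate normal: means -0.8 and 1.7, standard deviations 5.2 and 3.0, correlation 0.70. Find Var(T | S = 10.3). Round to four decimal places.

The conditional variance in a bivariate normal is σ_T²(1 − ρ²), independent of x.
Var(T | S=10.3) = (3.0)²·(1 − (0.70)²) = 9·0.51 = 4.5900.

4.5900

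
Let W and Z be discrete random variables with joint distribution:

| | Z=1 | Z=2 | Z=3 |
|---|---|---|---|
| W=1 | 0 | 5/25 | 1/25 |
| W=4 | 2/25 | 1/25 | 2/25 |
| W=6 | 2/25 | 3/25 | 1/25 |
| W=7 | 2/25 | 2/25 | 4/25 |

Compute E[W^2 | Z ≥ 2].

P(Z ≥ 2) = 19/25.
Σ W^2·P over the event = 1·(5/25) + 1·(1/25) + 16·(1/25) + 16·(2/25) + 36·(3/25) + 36·(1/25) + 49·(2/25) + 49·(4/25) = 492/25.
E[W^2 | Z ≥ 2] = (492/25) / (19/25) = 492/19.

492/19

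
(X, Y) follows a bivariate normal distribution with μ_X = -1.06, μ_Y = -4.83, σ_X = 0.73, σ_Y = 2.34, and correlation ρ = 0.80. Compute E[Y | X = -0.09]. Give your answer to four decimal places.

-2.3425

For a bivariate normal, E[Y | X=x] = μ_Y + ρ·(σ_Y/σ_X)·(x − μ_X).
E[Y | X=-0.09] = -4.83 + (0.80)·(2.34/0.73)·(-0.09 − (-1.06)) = -4.83 + (2.5644)·(0.97) = -2.3425.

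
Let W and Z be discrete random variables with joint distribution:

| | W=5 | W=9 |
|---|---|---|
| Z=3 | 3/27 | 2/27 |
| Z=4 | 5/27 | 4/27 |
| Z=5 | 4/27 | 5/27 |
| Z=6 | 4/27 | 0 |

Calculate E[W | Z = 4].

61/9

P(Z = 4) = 1/3.
Σ W·P over the event = 5·(5/27) + 9·(4/27) = 61/27.
E[W | Z = 4] = (61/27) / (1/3) = 61/9.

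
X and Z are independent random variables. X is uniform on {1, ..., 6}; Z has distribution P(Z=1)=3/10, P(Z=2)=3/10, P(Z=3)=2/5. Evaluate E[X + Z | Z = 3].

P(Z = 3) = 2/5.
Summing (X+Z)·P(x,y) over outcomes with Z = 3 gives 13/5.
E[X + Z | Z = 3] = (13/5) / (2/5) = 13/2.

13/2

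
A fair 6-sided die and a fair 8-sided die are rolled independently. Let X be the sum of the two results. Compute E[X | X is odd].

P(X is odd) = 1/2.
Σ over the event: 3·1/24 + 5·1/12 + 7·1/8 + 9·1/8 + 11·1/12 + 13·1/24 = 4.
E[X | X is odd] = (4) / (1/2) = 8.

8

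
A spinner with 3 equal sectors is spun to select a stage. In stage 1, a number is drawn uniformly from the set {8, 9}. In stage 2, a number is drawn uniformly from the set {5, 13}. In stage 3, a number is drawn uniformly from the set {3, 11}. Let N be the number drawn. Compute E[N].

E[N | stage 1] = (8+9)/2 = 17/2.
E[N | stage 2] = (5+13)/2 = 9.
E[N | stage 3] = (3+11)/2 = 7.
By the law of total expectation,
E[N] = (1/3)·(17/2) + (1/3)·(9) + (1/3)·(7) = 49/6.

49/6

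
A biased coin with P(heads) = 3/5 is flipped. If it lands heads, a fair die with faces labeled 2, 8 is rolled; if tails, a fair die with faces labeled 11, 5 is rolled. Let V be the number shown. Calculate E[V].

E[V | heads] = (2+8)/2 = 5.
E[V | tails] = (11+5)/2 = 8.
By the law of total expectation,
E[V] = (3/5)·(5) + (2/5)·(8) = 31/5.

31/5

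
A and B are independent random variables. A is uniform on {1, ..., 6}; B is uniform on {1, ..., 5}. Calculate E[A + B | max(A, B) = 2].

10/3

Outcomes with max(A, B) = 2: (1,2), (2,1), (2,2), each with probability 1/30.
E[A + B | max(A, B) = 2] = (3 + 3 + 4) / 3 = 10/3.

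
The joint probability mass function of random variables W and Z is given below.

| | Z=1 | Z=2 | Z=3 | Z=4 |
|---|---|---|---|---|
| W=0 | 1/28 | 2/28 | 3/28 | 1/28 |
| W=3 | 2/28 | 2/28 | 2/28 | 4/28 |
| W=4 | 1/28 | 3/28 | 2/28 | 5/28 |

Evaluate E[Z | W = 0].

P(W = 0) = 1/4.
Summing Z·P(W=x,Z=y) over the conditioning event gives 9/14.
E[Z | W = 0] = (9/14) / (1/4) = 18/7.

18/7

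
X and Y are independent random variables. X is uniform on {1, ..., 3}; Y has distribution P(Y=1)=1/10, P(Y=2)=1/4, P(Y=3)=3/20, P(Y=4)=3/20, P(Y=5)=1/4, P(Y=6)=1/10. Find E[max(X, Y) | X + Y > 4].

180/41

P(X + Y > 4) = 41/60.
Summing max(X,Y)·P(x,y) over outcomes with X + Y > 4 gives 3.
E[max(X, Y) | X + Y > 4] = (3) / (41/60) = 180/41.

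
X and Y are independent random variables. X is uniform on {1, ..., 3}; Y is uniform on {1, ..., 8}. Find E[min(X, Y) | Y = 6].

Outcomes with Y = 6: (1,6), (2,6), (3,6), each with probability 1/24.
E[min(X, Y) | Y = 6] = (1 + 2 + 3) / 3 = 2.

2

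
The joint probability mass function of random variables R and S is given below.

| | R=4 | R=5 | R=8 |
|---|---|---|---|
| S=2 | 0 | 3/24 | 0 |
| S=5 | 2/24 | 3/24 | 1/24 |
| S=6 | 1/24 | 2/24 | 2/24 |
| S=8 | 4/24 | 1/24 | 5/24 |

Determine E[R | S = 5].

P(S = 5) = 1/4.
Σ R·P over the event = 4·(2/24) + 5·(3/24) + 8·(1/24) = 31/24.
E[R | S = 5] = (31/24) / (1/4) = 31/6.

31/6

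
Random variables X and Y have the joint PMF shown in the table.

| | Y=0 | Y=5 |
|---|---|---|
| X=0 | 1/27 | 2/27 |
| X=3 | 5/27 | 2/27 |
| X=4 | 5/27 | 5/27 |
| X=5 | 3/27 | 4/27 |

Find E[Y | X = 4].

5/2

P(X = 4) = 10/27.
Σ Y·P over the event = 0·(5/27) + 5·(5/27) = 25/27.
E[Y | X = 4] = (25/27) / (10/27) = 5/2.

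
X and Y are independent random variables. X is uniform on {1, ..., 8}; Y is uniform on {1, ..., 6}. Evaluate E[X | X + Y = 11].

Outcomes with X + Y = 11: (5,6), (6,5), (7,4), (8,3), each with probability 1/48.
E[X | X + Y = 11] = (5 + 6 + 7 + 8) / 4 = 13/2.

13/2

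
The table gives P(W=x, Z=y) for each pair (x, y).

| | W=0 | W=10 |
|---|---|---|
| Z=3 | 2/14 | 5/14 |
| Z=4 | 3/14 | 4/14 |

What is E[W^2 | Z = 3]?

P(Z = 3) = 1/2.
Σ W^2·P over the event = 0·(2/14) + 100·(5/14) = 250/7.
E[W^2 | Z = 3] = (250/7) / (1/2) = 500/7.

500/7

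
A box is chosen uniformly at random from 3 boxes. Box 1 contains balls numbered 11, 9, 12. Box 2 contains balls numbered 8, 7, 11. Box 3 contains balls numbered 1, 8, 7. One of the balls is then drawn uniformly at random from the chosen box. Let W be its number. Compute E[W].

E[W | box 1] = (11+9+12)/3 = 32/3.
E[W | box 2] = (8+7+11)/3 = 26/3.
E[W | box 3] = (1+8+7)/3 = 16/3.
By the law of total expectation,
E[W] = (1/3)·(32/3) + (1/3)·(26/3) + (1/3)·(16/3) = 74/9.

74/9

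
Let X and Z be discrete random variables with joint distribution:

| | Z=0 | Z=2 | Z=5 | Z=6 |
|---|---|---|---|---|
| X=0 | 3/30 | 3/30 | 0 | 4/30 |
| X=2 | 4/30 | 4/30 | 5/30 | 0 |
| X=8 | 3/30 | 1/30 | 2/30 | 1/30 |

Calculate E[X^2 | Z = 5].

148/7

P(Z = 5) = 7/30.
Summing X^2·P(X=x,Z=y) over the conditioning event gives 74/15.
E[X^2 | Z = 5] = (74/15) / (7/30) = 148/7.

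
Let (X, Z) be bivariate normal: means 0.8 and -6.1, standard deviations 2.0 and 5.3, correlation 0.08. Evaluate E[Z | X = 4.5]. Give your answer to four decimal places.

-5.3156

E[Z | X=x] = μ_Z + ρ(σ_Z/σ_X)(x − μ_X) for jointly normal variables.
E[Z | X=4.5] = -6.1 + (0.08)·(5.3/2.0)·(4.5 − (0.8)) = -6.1 + (0.212)·(3.7) = -5.3156.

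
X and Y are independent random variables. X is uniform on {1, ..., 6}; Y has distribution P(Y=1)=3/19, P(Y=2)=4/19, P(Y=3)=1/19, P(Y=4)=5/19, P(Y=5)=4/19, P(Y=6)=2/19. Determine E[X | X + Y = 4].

P(X + Y = 4) = 4/57.
Summing X·P(x,y) over outcomes with X + Y = 4 gives 3/19.
E[X | X + Y = 4] = (3/19) / (4/57) = 9/4.

9/4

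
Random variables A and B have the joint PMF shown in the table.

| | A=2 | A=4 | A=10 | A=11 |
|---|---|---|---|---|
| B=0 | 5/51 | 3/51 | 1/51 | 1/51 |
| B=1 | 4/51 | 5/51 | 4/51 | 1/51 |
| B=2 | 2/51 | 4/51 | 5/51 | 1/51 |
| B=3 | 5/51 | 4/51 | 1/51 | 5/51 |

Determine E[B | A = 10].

P(A = 10) = 11/51.
Summing B·P(A=x,B=y) over the conditioning event gives 1/3.
E[B | A = 10] = (1/3) / (11/51) = 17/11.

17/11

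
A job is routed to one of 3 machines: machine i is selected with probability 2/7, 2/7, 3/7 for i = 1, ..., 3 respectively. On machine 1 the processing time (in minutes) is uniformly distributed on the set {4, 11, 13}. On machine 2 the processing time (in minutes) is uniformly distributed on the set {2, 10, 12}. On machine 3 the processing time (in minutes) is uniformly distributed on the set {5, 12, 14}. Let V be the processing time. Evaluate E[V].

197/21

E[V | machine 1] = (4+11+13)/3 = 28/3.
E[V | machine 2] = (2+10+12)/3 = 8.
E[V | machine 3] = (5+12+14)/3 = 31/3.
By the law of total expectation,
E[V] = (2/7)·(28/3) + (2/7)·(8) + (3/7)·(31/3) = 197/21.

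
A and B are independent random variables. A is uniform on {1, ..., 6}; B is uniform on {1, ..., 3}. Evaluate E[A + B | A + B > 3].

P(A + B > 3) = 5/6.
Summing (A+B)·P(x,y) over outcomes with A + B > 3 gives 91/18.
E[A + B | A + B > 3] = (91/18) / (5/6) = 91/15.

91/15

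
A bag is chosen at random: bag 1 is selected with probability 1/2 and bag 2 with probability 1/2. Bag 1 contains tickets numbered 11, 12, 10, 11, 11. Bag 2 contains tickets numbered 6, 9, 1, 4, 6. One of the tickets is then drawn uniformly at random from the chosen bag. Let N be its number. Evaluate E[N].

E[N | bag 1] = (11+12+10+11+11)/5 = 11.
E[N | bag 2] = (6+9+1+4+6)/5 = 26/5.
E[N] = (1/2)·(11) + (1/2)·(26/5) = 81/10.

81/10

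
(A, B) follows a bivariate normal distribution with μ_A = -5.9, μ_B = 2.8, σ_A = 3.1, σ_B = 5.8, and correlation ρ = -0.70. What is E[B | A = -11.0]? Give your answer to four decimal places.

9.4794

For a bivariate normal, E[B | A=x] = μ_B + ρ·(σ_B/σ_A)·(x − μ_A).
E[B | A=-11.0] = 2.8 + (-0.70)·(5.8/3.1)·(-11.0 − (-5.9)) = 2.8 + (-1.30968)·(-5.1) = 9.4794.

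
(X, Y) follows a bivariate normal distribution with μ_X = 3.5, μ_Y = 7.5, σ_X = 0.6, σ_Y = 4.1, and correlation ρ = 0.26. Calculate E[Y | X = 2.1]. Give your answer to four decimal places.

5.0127

E[Y | X=x] = μ_Y + ρ(σ_Y/σ_X)(x − μ_X) for jointly normal variables.
E[Y | X=2.1] = 7.5 + (0.26)·(4.1/0.6)·(2.1 − (3.5)) = 7.5 + (1.77667)·(-1.4) = 5.0127.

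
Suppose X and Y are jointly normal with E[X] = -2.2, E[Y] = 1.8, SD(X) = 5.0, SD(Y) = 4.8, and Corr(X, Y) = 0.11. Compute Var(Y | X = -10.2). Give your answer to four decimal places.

22.7612

For a bivariate normal, Var(Y | X=x) = σ_Y²(1 − ρ²).
Var(Y | X=-10.2) = (4.8)²·(1 − (0.11)²) = 23.04·0.9879 = 22.7612.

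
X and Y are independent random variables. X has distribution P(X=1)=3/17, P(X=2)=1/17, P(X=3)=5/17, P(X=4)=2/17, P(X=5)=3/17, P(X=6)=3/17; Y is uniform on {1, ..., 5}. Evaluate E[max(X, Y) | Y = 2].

P(Y = 2) = 1/5.
Summing max(X,Y)·P(x,y) over outcomes with Y = 2 gives 64/85.
E[max(X, Y) | Y = 2] = (64/85) / (1/5) = 64/17.

64/17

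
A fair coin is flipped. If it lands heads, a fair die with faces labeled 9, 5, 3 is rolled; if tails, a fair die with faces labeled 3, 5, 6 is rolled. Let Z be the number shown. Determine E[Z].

31/6

E[Z | heads] = (9+5+3)/3 = 17/3.
E[Z | tails] = (3+5+6)/3 = 14/3.
E[Z] = (1/2)·(17/3) + (1/2)·(14/3) = 31/6.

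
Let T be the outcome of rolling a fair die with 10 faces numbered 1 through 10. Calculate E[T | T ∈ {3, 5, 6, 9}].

P(T ∈ {3, 5, 6, 9}) = 2/5.
Σ over the event: 3·1/10 + 5·1/10 + 6·1/10 + 9·1/10 = 23/10.
E[T | T ∈ {3, 5, 6, 9}] = (23/10) / (2/5) = 23/4.

23/4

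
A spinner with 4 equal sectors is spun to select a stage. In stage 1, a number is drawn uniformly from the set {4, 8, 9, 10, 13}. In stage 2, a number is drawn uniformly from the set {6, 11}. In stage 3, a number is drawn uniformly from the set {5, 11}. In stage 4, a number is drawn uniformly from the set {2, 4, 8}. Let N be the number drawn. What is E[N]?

899/120

E[N | stage 1] = (4+8+9+10+13)/5 = 44/5.
E[N | stage 2] = (6+11)/2 = 17/2.
E[N | stage 3] = (5+11)/2 = 8.
E[N | stage 4] = (2+4+8)/3 = 14/3.
E[N] = (1/4)·(44/5) + (1/4)·(17/2) + (1/4)·(8) + (1/4)·(14/3) = 899/120.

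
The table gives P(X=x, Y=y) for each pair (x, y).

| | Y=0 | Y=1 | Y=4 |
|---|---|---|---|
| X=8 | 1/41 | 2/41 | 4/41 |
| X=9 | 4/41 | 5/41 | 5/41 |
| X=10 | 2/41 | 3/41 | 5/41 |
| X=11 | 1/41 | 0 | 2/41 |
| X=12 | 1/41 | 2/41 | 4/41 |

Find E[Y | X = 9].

25/14

P(X = 9) = 14/41.
Σ Y·P over the event = 0·(4/41) + 1·(5/41) + 4·(5/41) = 25/41.
E[Y | X = 9] = (25/41) / (14/41) = 25/14.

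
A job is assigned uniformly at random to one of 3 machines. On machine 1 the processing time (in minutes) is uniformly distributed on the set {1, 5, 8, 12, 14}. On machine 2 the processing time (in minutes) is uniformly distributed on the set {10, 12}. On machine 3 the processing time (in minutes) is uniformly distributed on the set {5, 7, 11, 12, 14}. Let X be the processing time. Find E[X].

48/5

E[X | machine 1] = (1+5+8+12+14)/5 = 8.
E[X | machine 2] = (10+12)/2 = 11.
E[X | machine 3] = (5+7+11+12+14)/5 = 49/5.
By the law of total expectation,
E[X] = (1/3)·(8) + (1/3)·(11) + (1/3)·(49/5) = 48/5.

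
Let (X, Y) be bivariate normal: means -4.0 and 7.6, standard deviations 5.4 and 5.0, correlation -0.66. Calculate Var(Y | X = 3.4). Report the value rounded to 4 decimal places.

14.1100

For a bivariate normal, Var(Y | X=x) = σ_Y²(1 − ρ²).
Var(Y | X=3.4) = (5.0)²·(1 − (-0.66)²) = 25·0.5644 = 14.1100.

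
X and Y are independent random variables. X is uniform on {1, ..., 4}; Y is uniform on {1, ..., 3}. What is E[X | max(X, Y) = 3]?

Outcomes with max(X, Y) = 3: (1,3), (2,3), (3,1), (3,2), (3,3), each with probability 1/12.
E[X | max(X, Y) = 3] = (1 + 2 + 3 + 3 + 3) / 5 = 12/5.

12/5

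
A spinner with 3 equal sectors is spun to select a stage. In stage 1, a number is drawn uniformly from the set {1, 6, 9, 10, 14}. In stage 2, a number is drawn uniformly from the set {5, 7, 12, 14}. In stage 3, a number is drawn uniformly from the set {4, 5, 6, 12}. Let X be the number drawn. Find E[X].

97/12

E[X | stage 1] = (1+6+9+10+14)/5 = 8.
E[X | stage 2] = (5+7+12+14)/4 = 19/2.
E[X | stage 3] = (4+5+6+12)/4 = 27/4.
By the law of total expectation,
E[X] = (1/3)·(8) + (1/3)·(19/2) + (1/3)·(27/4) = 97/12.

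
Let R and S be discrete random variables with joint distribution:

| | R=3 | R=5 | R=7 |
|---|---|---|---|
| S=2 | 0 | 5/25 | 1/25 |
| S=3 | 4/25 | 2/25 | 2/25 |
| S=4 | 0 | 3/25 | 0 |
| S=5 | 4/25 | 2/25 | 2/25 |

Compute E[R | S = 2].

16/3

P(S = 2) = 6/25.
Σ R·P over the event = 5·(5/25) + 7·(1/25) = 32/25.
E[R | S = 2] = (32/25) / (6/25) = 16/3.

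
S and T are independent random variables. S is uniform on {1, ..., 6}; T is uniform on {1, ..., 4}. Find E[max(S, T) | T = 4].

9/2

Outcomes with T = 4: (1,4), (2,4), (3,4), (4,4), (5,4), (6,4), each with probability 1/24.
E[max(S, T) | T = 4] = (4 + 4 + 4 + 4 + 5 + 6) / 6 = 9/2.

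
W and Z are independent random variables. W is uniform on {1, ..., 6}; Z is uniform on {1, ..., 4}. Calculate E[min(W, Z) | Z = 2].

11/6

P(Z = 2) = 1/4.
Summing min(W,Z)·P(x,y) over outcomes with Z = 2 gives 11/24.
E[min(W, Z) | Z = 2] = (11/24) / (1/4) = 11/6.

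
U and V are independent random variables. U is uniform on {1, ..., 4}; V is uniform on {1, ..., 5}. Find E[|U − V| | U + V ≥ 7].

4/3

Outcomes with U + V ≥ 7: (2,5), (3,4), (3,5), (4,3), (4,4), (4,5), each with probability 1/20.
E[|U − V| | U + V ≥ 7] = (3 + 1 + 2 + 1 + 0 + 1) / 6 = 4/3.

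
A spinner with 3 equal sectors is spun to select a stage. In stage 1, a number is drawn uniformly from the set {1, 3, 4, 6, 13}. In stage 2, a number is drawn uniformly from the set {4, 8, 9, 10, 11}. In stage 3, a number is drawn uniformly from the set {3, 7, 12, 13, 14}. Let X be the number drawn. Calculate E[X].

118/15

E[X | stage 1] = (1+3+4+6+13)/5 = 27/5.
E[X | stage 2] = (4+8+9+10+11)/5 = 42/5.
E[X | stage 3] = (3+7+12+13+14)/5 = 49/5.
E[X] = (1/3)·(27/5) + (1/3)·(42/5) + (1/3)·(49/5) = 118/15.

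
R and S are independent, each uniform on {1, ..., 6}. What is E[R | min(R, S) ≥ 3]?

P(min(R, S) ≥ 3) = 4/9.
Summing R·P(x,y) over outcomes with min(R, S) ≥ 3 gives 2.
E[R | min(R, S) ≥ 3] = (2) / (4/9) = 9/2.

9/2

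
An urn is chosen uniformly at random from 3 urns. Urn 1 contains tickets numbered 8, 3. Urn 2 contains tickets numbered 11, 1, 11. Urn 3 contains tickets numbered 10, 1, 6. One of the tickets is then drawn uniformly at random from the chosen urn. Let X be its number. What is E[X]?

113/18

E[X | urn 1] = (8+3)/2 = 11/2.
E[X | urn 2] = (11+1+11)/3 = 23/3.
E[X | urn 3] = (10+1+6)/3 = 17/3.
E[X] = (1/3)·(11/2) + (1/3)·(23/3) + (1/3)·(17/3) = 113/18.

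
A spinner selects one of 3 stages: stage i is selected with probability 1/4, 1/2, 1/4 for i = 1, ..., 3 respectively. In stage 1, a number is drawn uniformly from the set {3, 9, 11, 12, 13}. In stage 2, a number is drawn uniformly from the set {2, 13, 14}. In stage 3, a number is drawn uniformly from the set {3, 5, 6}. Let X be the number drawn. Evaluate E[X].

42/5

E[X | stage 1] = (3+9+11+12+13)/5 = 48/5.
E[X | stage 2] = (2+13+14)/3 = 29/3.
E[X | stage 3] = (3+5+6)/3 = 14/3.
E[X] = (1/4)·(48/5) + (1/2)·(29/3) + (1/4)·(14/3) = 42/5.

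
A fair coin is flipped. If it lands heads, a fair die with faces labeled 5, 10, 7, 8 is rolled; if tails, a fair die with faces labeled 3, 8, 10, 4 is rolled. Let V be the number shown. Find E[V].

55/8

E[V | heads] = (5+10+7+8)/4 = 15/2.
E[V | tails] = (3+8+10+4)/4 = 25/4.
E[V] = (1/2)·(15/2) + (1/2)·(25/4) = 55/8.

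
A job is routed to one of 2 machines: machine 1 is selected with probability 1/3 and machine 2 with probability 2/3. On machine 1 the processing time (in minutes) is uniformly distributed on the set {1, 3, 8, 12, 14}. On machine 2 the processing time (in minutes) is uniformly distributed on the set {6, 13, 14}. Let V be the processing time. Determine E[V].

148/15

E[V | machine 1] = (1+3+8+12+14)/5 = 38/5.
E[V | machine 2] = (6+13+14)/3 = 11.
By the law of total expectation,
E[V] = (1/3)·(38/5) + (2/3)·(11) = 148/15.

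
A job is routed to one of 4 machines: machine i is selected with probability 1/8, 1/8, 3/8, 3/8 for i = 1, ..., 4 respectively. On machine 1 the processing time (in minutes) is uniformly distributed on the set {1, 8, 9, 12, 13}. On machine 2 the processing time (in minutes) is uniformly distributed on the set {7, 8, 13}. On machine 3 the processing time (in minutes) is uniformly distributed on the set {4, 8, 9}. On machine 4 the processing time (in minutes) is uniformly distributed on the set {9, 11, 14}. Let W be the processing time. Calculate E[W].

547/60

E[W | machine 1] = (1+8+9+12+13)/5 = 43/5.
E[W | machine 2] = (7+8+13)/3 = 28/3.
E[W | machine 3] = (4+8+9)/3 = 7.
E[W | machine 4] = (9+11+14)/3 = 34/3.
E[W] = (1/8)·(43/5) + (1/8)·(28/3) + (3/8)·(7) + (3/8)·(34/3) = 547/60.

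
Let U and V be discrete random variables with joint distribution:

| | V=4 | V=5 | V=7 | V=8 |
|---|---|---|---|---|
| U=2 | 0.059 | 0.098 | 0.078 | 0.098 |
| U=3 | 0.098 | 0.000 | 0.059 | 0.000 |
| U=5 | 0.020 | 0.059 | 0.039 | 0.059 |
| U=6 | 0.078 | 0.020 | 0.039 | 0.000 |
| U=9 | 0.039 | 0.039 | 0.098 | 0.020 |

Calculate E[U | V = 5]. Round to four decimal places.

P(V = 5) = 0.216.
Σ U·P over the event = 2·(0.098) + 5·(0.059) + 6·(0.020) + 9·(0.039) = 0.962.
E[U | V = 5] = (0.962) / (0.216) = 4.4537.

4.4537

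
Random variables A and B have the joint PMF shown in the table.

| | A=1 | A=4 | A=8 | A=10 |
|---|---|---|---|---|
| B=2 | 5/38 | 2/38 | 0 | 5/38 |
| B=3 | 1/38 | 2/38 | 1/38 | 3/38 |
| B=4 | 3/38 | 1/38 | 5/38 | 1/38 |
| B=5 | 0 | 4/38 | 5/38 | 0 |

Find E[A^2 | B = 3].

397/7

P(B = 3) = 7/38.
Σ A^2·P over the event = 1·(1/38) + 16·(2/38) + 64·(1/38) + 100·(3/38) = 397/38.
E[A^2 | B = 3] = (397/38) / (7/38) = 397/7.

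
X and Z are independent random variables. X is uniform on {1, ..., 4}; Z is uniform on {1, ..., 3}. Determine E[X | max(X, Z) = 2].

Outcomes with max(X, Z) = 2: (1,2), (2,1), (2,2), each with probability 1/12.
E[X | max(X, Z) = 2] = (1 + 2 + 2) / 3 = 5/3.

5/3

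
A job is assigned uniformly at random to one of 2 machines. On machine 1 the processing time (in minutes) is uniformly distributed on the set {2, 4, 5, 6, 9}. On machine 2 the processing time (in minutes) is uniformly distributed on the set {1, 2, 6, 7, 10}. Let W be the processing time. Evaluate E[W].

26/5

E[W | machine 1] = (2+4+5+6+9)/5 = 26/5.
E[W | machine 2] = (1+2+6+7+10)/5 = 26/5.
By the law of total expectation,
E[W] = (1/2)·(26/5) + (1/2)·(26/5) = 26/5.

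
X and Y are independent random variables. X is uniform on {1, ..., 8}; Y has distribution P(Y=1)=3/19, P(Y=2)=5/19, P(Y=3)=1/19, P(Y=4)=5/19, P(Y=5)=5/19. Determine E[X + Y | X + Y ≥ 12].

P(X + Y ≥ 12) = 15/152.
Summing (X+Y)·P(x,y) over outcomes with X + Y ≥ 12 gives 185/152.
E[X + Y | X + Y ≥ 12] = (185/152) / (15/152) = 37/3.

37/3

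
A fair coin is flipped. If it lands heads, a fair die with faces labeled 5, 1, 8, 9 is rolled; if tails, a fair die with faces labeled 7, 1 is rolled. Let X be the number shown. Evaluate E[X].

39/8

E[X | heads] = (5+1+8+9)/4 = 23/4.
E[X | tails] = (7+1)/2 = 4.
By the law of total expectation,
E[X] = (1/2)·(23/4) + (1/2)·(4) = 39/8.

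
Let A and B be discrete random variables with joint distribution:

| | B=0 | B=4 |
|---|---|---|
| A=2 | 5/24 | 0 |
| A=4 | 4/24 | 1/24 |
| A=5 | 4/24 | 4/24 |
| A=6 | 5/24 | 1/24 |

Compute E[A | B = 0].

38/9

P(B = 0) = 3/4.
Σ A·P over the event = 2·(5/24) + 4·(4/24) + 5·(4/24) + 6·(5/24) = 19/6.
E[A | B = 0] = (19/6) / (3/4) = 38/9.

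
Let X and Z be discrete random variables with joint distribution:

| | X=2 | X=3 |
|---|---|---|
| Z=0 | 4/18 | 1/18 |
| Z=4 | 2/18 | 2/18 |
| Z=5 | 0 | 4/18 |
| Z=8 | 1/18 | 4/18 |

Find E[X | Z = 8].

14/5

P(Z = 8) = 5/18.
Σ X·P over the event = 2·(1/18) + 3·(4/18) = 7/9.
E[X | Z = 8] = (7/9) / (5/18) = 14/5.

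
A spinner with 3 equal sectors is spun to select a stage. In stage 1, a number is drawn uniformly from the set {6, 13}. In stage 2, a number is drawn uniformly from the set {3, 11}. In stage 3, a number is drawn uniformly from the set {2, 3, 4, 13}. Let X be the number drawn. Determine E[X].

22/3

E[X | stage 1] = (6+13)/2 = 19/2.
E[X | stage 2] = (3+11)/2 = 7.
E[X | stage 3] = (2+3+4+13)/4 = 11/2.
E[X] = (1/3)·(19/2) + (1/3)·(7) + (1/3)·(11/2) = 22/3.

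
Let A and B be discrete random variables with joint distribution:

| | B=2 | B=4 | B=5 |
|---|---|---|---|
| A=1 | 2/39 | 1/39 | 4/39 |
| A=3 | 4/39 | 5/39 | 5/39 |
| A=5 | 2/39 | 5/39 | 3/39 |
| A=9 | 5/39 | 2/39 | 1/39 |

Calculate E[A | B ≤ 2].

P(B ≤ 2) = 1/3.
Summing A·P(A=x,B=y) over the conditioning event gives 23/13.
E[A | B ≤ 2] = (23/13) / (1/3) = 69/13.

69/13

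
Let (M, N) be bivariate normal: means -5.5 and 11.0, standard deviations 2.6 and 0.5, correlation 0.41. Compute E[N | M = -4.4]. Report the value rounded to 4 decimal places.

E[N | M=x] = μ_N + ρ(σ_N/σ_M)(x − μ_M) for jointly normal variables.
E[N | M=-4.4] = 11.0 + (0.41)·(0.5/2.6)·(-4.4 − (-5.5)) = 11.0 + (0.078846)·(1.1) = 11.0867.

11.0867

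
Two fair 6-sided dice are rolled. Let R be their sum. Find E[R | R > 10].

P(R > 10) = 1/12.
Σ over the event: 11·1/18 + 12·1/36 = 17/18.
E[R | R > 10] = (17/18) / (1/12) = 34/3.

34/3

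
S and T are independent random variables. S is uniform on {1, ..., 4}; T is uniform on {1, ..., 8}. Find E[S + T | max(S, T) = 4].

44/7

P(max(S, T) = 4) = 7/32.
Summing (S+T)·P(x,y) over outcomes with max(S, T) = 4 gives 11/8.
E[S + T | max(S, T) = 4] = (11/8) / (7/32) = 44/7.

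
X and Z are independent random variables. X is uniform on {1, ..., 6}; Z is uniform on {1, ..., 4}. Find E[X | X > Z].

P(X > Z) = 7/12.
Summing X·P(x,y) over outcomes with X > Z gives 8/3.
E[X | X > Z] = (8/3) / (7/12) = 32/7.

32/7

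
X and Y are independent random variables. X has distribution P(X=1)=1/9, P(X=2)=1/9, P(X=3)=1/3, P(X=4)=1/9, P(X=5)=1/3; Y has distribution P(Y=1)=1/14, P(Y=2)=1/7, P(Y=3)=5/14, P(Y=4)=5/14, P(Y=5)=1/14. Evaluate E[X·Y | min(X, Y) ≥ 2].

165/13

P(min(X, Y) ≥ 2) = 52/63.
Summing XY·P(x,y) over outcomes with min(X, Y) ≥ 2 gives 220/21.
E[X·Y | min(X, Y) ≥ 2] = (220/21) / (52/63) = 165/13.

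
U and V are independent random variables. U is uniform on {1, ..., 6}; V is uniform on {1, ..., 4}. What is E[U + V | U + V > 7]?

Outcomes with U + V > 7: (4,4), (5,3), (5,4), (6,2), (6,3), (6,4), each with probability 1/24.
E[U + V | U + V > 7] = (8 + 8 + 9 + 8 + 9 + 10) / 6 = 26/3.

26/3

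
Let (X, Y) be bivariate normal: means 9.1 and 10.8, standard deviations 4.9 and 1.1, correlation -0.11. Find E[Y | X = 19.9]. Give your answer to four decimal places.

E[Y | X=x] = μ_Y + ρ(σ_Y/σ_X)(x − μ_X) for jointly normal variables.
E[Y | X=19.9] = 10.8 + (-0.11)·(1.1/4.9)·(19.9 − (9.1)) = 10.8 + (-0.024694)·(10.8) = 10.5333.

10.5333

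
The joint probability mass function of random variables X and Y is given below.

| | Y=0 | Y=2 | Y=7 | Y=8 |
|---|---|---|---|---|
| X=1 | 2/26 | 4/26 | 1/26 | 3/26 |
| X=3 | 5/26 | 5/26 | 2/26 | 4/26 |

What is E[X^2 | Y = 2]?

P(Y = 2) = 9/26.
Σ X^2·P over the event = 1·(4/26) + 9·(5/26) = 49/26.
E[X^2 | Y = 2] = (49/26) / (9/26) = 49/9.

49/9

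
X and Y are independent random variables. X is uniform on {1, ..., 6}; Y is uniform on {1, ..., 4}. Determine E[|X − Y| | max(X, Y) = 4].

12/7

Outcomes with max(X, Y) = 4: (1,4), (2,4), (3,4), (4,1), (4,2), (4,3), (4,4), each with probability 1/24.
E[|X − Y| | max(X, Y) = 4] = (3 + 2 + 1 + 3 + 2 + 1 + 0) / 7 = 12/7.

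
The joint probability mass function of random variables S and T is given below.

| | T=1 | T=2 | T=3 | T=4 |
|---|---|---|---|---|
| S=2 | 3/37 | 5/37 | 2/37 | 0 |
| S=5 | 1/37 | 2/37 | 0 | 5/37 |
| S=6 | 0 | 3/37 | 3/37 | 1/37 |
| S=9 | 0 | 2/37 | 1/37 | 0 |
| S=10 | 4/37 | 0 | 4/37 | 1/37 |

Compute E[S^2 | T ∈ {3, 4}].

858/17

P(T ∈ {3, 4}) = 17/37.
Σ S^2·P over the event = 4·(2/37) + 25·(5/37) + 36·(3/37) + 36·(1/37) + 81·(1/37) + 100·(4/37) + 100·(1/37) = 858/37.
E[S^2 | T ∈ {3, 4}] = (858/37) / (17/37) = 858/17.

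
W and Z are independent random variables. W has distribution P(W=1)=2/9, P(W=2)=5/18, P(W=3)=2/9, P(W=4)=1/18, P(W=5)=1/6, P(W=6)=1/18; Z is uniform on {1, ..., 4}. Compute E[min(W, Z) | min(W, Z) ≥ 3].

P(min(W, Z) ≥ 3) = 1/4.
Summing min(W,Z)·P(x,y) over outcomes with min(W, Z) ≥ 3 gives 59/72.
E[min(W, Z) | min(W, Z) ≥ 3] = (59/72) / (1/4) = 59/18.

59/18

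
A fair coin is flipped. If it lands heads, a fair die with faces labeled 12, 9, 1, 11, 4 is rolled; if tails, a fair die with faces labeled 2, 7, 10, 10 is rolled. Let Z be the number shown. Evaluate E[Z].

E[Z | heads] = (12+9+1+11+4)/5 = 37/5.
E[Z | tails] = (2+7+10+10)/4 = 29/4.
E[Z] = (1/2)·(37/5) + (1/2)·(29/4) = 293/40.

293/40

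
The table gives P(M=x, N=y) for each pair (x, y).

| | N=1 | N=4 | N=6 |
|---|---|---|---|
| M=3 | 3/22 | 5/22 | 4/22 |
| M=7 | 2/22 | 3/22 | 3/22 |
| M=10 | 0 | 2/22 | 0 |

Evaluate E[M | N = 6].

33/7

P(N = 6) = 7/22.
Σ M·P over the event = 3·(4/22) + 7·(3/22) = 3/2.
E[M | N = 6] = (3/2) / (7/22) = 33/7.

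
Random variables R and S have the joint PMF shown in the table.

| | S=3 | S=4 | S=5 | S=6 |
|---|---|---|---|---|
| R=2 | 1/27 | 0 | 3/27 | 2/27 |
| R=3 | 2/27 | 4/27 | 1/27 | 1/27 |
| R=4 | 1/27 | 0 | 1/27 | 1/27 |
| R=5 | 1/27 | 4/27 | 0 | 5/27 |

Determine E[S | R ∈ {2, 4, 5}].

93/19

P(R ∈ {2, 4, 5}) = 19/27.
Summing S·P(R=x,S=y) over the conditioning event gives 31/9.
E[S | R ∈ {2, 4, 5}] = (31/9) / (19/27) = 93/19.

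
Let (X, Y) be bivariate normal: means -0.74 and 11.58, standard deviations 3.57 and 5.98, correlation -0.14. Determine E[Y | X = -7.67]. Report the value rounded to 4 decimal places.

13.2052

The regression of Y on X has slope ρ·σ_Y/σ_X and passes through (μ_X, μ_Y).
E[Y | X=-7.67] = 11.58 + (-0.14)·(5.98/3.57)·(-7.67 − (-0.74)) = 11.58 + (-0.23451)·(-6.93) = 13.2052.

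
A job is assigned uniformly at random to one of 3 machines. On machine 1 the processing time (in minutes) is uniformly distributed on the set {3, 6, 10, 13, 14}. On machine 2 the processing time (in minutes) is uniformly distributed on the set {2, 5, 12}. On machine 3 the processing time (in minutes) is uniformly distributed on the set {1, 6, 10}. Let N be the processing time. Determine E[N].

106/15

E[N | machine 1] = (3+6+10+13+14)/5 = 46/5.
E[N | machine 2] = (2+5+12)/3 = 19/3.
E[N | machine 3] = (1+6+10)/3 = 17/3.
E[N] = (1/3)·(46/5) + (1/3)·(19/3) + (1/3)·(17/3) = 106/15.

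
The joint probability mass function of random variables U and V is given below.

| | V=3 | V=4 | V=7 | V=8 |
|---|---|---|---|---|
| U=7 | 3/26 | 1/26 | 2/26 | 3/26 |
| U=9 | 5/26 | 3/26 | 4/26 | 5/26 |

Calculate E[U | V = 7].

P(V = 7) = 3/13.
Summing U·P(U=x,V=y) over the conditioning event gives 25/13.
E[U | V = 7] = (25/13) / (3/13) = 25/3.

25/3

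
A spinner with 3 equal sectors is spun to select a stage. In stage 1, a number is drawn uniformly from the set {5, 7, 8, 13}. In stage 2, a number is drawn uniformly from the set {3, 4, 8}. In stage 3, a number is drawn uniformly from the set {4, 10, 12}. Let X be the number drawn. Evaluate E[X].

E[X | stage 1] = (5+7+8+13)/4 = 33/4.
E[X | stage 2] = (3+4+8)/3 = 5.
E[X | stage 3] = (4+10+12)/3 = 26/3.
E[X] = (1/3)·(33/4) + (1/3)·(5) + (1/3)·(26/3) = 263/36.

263/36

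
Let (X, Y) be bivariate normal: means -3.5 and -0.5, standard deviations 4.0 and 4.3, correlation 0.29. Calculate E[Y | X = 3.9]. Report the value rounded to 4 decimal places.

E[Y | X=x] = μ_Y + ρ(σ_Y/σ_X)(x − μ_X) for jointly normal variables.
E[Y | X=3.9] = -0.5 + (0.29)·(4.3/4.0)·(3.9 − (-3.5)) = -0.5 + (0.31175)·(7.4) = 1.8070.

1.8070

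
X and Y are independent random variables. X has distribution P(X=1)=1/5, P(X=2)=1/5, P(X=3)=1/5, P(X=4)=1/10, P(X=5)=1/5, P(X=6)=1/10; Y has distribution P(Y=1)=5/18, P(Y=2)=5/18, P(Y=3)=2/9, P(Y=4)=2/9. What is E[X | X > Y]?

P(X > Y) = 49/90.
Summing X·P(x,y) over outcomes with X > Y gives 106/45.
E[X | X > Y] = (106/45) / (49/90) = 212/49.

212/49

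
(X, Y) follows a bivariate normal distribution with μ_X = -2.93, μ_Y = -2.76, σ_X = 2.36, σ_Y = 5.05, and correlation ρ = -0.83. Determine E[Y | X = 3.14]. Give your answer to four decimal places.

-13.5407

E[Y | X=x] = μ_Y + ρ(σ_Y/σ_X)(x − μ_X) for jointly normal variables.
E[Y | X=3.14] = -2.76 + (-0.83)·(5.05/2.36)·(3.14 − (-2.93)) = -2.76 + (-1.77606)·(6.07) = -13.5407.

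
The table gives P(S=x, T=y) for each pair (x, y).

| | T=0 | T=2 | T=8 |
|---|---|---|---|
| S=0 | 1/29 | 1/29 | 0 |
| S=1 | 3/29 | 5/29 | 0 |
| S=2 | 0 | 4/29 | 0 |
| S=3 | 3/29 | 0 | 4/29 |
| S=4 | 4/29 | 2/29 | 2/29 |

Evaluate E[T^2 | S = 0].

2

P(S = 0) = 2/29.
Σ T^2·P over the event = 0·(1/29) + 4·(1/29) = 4/29.
E[T^2 | S = 0] = (4/29) / (2/29) = 2.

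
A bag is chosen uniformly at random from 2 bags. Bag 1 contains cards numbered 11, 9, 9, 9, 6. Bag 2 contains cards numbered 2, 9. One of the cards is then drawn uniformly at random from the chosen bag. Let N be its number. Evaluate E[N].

143/20

E[N | bag 1] = (11+9+9+9+6)/5 = 44/5.
E[N | bag 2] = (2+9)/2 = 11/2.
By the law of total expectation,
E[N] = (1/2)·(44/5) + (1/2)·(11/2) = 143/20.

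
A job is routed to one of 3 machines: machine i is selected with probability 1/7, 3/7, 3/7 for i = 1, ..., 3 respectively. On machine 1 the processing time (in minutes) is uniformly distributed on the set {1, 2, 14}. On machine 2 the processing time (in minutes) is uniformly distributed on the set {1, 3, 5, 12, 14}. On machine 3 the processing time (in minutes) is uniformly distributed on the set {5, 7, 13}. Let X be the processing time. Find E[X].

E[X | machine 1] = (1+2+14)/3 = 17/3.
E[X | machine 2] = (1+3+5+12+14)/5 = 7.
E[X | machine 3] = (5+7+13)/3 = 25/3.
E[X] = (1/7)·(17/3) + (3/7)·(7) + (3/7)·(25/3) = 155/21.

155/21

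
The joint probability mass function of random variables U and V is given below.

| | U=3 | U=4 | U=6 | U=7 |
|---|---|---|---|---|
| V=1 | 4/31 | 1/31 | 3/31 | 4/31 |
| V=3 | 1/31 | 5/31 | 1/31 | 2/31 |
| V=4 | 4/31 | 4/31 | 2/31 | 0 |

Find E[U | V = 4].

P(V = 4) = 10/31.
Summing U·P(U=x,V=y) over the conditioning event gives 40/31.
E[U | V = 4] = (40/31) / (10/31) = 4.

4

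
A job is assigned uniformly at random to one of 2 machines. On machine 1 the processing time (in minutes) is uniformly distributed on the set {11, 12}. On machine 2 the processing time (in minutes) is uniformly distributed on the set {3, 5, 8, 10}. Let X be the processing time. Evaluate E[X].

E[X | machine 1] = (11+12)/2 = 23/2.
E[X | machine 2] = (3+5+8+10)/4 = 13/2.
By the law of total expectation,
E[X] = (1/2)·(23/2) + (1/2)·(13/2) = 9.

9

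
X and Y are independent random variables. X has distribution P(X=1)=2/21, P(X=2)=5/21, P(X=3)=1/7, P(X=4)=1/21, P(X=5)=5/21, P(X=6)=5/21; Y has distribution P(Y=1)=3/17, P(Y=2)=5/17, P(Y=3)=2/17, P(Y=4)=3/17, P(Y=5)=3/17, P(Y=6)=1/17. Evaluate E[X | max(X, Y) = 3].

57/22

P(max(X, Y) = 3) = 44/357.
Summing X·P(x,y) over outcomes with max(X, Y) = 3 gives 38/119.
E[X | max(X, Y) = 3] = (38/119) / (44/357) = 57/22.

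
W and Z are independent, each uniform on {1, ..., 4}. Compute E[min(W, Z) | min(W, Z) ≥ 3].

13/4

P(min(W, Z) ≥ 3) = 1/4.
Summing min(W,Z)·P(x,y) over outcomes with min(W, Z) ≥ 3 gives 13/16.
E[min(W, Z) | min(W, Z) ≥ 3] = (13/16) / (1/4) = 13/4.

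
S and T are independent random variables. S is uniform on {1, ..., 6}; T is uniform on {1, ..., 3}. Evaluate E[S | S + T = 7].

Outcomes with S + T = 7: (4,3), (5,2), (6,1), each with probability 1/18.
E[S | S + T = 7] = (4 + 5 + 6) / 3 = 5.

5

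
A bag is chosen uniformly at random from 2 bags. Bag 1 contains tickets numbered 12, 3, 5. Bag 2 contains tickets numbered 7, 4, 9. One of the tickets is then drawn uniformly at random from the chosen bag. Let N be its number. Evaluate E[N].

20/3

E[N | bag 1] = (12+3+5)/3 = 20/3.
E[N | bag 2] = (7+4+9)/3 = 20/3.
E[N] = (1/2)·(20/3) + (1/2)·(20/3) = 20/3.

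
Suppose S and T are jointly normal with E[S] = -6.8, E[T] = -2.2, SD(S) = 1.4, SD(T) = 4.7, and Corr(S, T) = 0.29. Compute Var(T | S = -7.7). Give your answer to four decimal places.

The conditional variance in a bivariate normal is σ_T²(1 − ρ²), independent of x.
Var(T | S=-7.7) = (4.7)²·(1 − (0.29)²) = 22.09·0.9159 = 20.2322.

20.2322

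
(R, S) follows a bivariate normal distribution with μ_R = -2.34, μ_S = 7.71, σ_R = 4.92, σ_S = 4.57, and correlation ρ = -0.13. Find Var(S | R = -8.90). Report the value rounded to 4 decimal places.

20.5319

The conditional variance in a bivariate normal is σ_S²(1 − ρ²), independent of x.
Var(S | R=-8.90) = (4.57)²·(1 − (-0.13)²) = 20.8849·0.9831 = 20.5319.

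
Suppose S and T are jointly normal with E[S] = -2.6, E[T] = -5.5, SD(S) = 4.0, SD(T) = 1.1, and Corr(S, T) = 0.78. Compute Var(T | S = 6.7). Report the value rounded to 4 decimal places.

Var(T | S=x) = (1 − ρ²)·σ_T².
Var(T | S=6.7) = (1.1)²·(1 − (0.78)²) = 1.21·0.3916 = 0.4738.

0.4738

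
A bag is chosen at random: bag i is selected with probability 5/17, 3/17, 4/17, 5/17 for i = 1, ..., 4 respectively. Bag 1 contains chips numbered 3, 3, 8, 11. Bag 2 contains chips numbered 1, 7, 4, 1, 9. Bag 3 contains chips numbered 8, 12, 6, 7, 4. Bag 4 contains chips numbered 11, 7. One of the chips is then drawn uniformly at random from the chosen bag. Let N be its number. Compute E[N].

E[N | bag 1] = (3+3+8+11)/4 = 25/4.
E[N | bag 2] = (1+7+4+1+9)/5 = 22/5.
E[N | bag 3] = (8+12+6+7+4)/5 = 37/5.
E[N | bag 4] = (11+7)/2 = 9.
By the law of total expectation,
E[N] = (5/17)·(25/4) + (3/17)·(22/5) + (4/17)·(37/5) + (5/17)·(9) = 2381/340.

2381/340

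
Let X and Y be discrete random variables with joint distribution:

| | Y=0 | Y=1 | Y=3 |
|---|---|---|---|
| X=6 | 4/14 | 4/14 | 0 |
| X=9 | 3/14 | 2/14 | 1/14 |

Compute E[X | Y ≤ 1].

P(Y ≤ 1) = 13/14.
Σ X·P over the event = 6·(4/14) + 6·(4/14) + 9·(3/14) + 9·(2/14) = 93/14.
E[X | Y ≤ 1] = (93/14) / (13/14) = 93/13.

93/13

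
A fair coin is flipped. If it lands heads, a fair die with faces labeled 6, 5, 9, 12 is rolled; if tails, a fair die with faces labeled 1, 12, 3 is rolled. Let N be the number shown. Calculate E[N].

E[N | heads] = (6+5+9+12)/4 = 8.
E[N | tails] = (1+12+3)/3 = 16/3.
E[N] = (1/2)·(8) + (1/2)·(16/3) = 20/3.

20/3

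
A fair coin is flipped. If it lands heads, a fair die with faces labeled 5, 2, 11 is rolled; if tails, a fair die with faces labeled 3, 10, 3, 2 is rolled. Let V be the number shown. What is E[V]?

E[V | heads] = (5+2+11)/3 = 6.
E[V | tails] = (3+10+3+2)/4 = 9/2.
By the law of total expectation,
E[V] = (1/2)·(6) + (1/2)·(9/2) = 21/4.

21/4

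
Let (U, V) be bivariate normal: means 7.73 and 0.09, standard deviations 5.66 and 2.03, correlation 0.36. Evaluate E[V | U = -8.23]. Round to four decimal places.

E[V | U=x] = μ_V + ρ(σ_V/σ_U)(x − μ_U) for jointly normal variables.
E[V | U=-8.23] = 0.09 + (0.36)·(2.03/5.66)·(-8.23 − (7.73)) = 0.09 + (0.129117)·(-15.96) = -1.9707.

-1.9707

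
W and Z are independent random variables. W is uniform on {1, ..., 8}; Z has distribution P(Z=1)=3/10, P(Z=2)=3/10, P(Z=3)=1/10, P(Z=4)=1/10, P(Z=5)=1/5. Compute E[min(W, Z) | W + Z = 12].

P(W + Z = 12) = 3/80.
Summing min(W,Z)·P(x,y) over outcomes with W + Z = 12 gives 7/40.
E[min(W, Z) | W + Z = 12] = (7/40) / (3/80) = 14/3.

14/3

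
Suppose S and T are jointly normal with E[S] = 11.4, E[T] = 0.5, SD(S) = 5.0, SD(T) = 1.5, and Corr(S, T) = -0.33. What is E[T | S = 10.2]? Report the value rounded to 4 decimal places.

0.6188

The regression of T on S has slope ρ·σ_T/σ_S and passes through (μ_S, μ_T).
E[T | S=10.2] = 0.5 + (-0.33)·(1.5/5.0)·(10.2 − (11.4)) = 0.5 + (-0.099)·(-1.2) = 0.6188.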